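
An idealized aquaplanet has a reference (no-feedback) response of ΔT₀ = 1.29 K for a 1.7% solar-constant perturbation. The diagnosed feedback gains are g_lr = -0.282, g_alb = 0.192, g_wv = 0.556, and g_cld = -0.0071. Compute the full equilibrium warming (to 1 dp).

2.4 K

Total gain g = -0.282 + 0.192 + 0.556 − 0.0071 = 0.4589.
Amplification A = 1/(1 − 0.4589) = 1.848.
ΔT = 1.29 × 1.848 = 2.4 K.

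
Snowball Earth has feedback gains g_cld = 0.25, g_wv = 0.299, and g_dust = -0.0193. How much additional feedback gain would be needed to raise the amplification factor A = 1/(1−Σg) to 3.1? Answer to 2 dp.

0.15

Current total gain = 0.5297.
Target gain for A = 3.1: g* = 1 − 1/3.1 = 0.6774.
Additional gain needed = 0.6774 − 0.5297 = 0.15.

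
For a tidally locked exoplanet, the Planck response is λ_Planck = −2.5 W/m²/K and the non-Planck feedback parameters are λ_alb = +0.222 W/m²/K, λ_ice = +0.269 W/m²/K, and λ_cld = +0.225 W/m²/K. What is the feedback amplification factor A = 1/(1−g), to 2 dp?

Convert to gains: g_alb = 0.222/2.5 = 0.0888; g_ice = 0.269/2.5 = 0.1076; g_cld = 0.225/2.5 = 0.09.
Total gain g = 0.2864.
A = 1/(1 − 0.2864) = 1.40.

1.40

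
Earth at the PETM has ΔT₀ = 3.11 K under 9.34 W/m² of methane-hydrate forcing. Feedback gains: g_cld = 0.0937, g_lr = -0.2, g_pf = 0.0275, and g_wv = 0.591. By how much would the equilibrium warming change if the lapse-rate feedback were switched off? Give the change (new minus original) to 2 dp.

4.43 K

Original: g = 0.5122, ΔT = 3.11/(1−0.5122) = 6.3756 K.
Without lapse-rate: g' = 0.7122, ΔT' = 3.11/(1−0.7122) = 10.8061 K.
Change = 10.8061 − 6.3756 = 4.43 K.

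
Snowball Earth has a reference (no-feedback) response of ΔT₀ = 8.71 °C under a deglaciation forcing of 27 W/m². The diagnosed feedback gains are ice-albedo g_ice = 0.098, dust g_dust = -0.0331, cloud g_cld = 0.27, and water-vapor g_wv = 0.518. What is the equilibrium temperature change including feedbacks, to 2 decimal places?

59.21 °C

Total gain g = 0.098 − 0.0331 + 0.27 + 0.518 = 0.8529.
Amplification A = 1/(1 − 0.8529) = 6.798.
ΔT = 8.71 × 6.798 = 59.21 °C.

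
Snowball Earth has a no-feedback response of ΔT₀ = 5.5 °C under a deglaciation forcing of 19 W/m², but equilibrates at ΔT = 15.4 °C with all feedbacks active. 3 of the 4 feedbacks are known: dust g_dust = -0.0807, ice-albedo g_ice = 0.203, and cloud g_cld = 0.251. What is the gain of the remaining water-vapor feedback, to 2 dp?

0.27

Amplification A = ΔT/ΔT₀ = 15.4/5.5 = 2.8.
Total gain g = 1 − 1/A = 1 − 1/2.8 = 0.6429.
Known gains sum to -0.0807 + 0.203 + 0.251 = 0.3733.
g_wv = 0.6429 − 0.3733 = 0.27.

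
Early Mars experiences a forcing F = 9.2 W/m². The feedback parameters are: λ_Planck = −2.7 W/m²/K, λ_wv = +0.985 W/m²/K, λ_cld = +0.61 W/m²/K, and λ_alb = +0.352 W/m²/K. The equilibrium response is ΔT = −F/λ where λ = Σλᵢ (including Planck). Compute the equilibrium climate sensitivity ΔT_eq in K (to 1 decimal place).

12.2 K

Net feedback parameter λ = (−2.7) + (+0.985) + (+0.61) + (+0.352) = -0.753 W/m²/K.
ΔT = −F/λ = −9.2/(-0.753) = 12.2 K.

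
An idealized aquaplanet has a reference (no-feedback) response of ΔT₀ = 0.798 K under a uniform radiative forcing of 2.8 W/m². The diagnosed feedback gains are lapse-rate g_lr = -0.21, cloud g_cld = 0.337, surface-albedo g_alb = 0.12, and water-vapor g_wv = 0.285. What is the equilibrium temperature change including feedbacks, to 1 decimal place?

1.7 K

Total gain g = -0.21 + 0.337 + 0.12 + 0.285 = 0.532.
Amplification A = 1/(1 − 0.532) = 2.137.
ΔT = 0.798 × 2.137 = 1.7 K.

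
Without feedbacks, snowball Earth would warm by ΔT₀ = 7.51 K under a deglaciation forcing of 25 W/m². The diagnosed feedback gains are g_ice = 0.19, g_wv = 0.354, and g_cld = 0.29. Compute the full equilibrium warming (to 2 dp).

45.24 K

Total gain g = 0.19 + 0.354 + 0.29 = 0.834.
Amplification A = 1/(1 − 0.834) = 6.024.
ΔT = 7.51 × 6.024 = 45.24 K.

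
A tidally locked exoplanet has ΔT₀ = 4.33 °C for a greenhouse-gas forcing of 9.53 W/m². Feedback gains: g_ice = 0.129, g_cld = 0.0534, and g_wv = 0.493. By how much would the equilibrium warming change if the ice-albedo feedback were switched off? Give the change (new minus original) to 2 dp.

-3.79 °C

Original: g = 0.6754, ΔT = 4.33/(1−0.6754) = 13.3395 °C.
Without ice-albedo: g' = 0.5464, ΔT' = 4.33/(1−0.5464) = 9.5459 °C.
Change = 9.5459 − 13.3395 = -3.79 °C.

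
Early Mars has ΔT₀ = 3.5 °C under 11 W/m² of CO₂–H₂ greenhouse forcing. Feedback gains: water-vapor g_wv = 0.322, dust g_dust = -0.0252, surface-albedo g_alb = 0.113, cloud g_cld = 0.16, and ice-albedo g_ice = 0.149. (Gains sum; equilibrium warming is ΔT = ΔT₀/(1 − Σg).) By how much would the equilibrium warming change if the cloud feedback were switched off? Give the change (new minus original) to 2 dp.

-4.51 °C

Original: g = 0.7188, ΔT = 3.5/(1−0.7188) = 12.4467 °C.
Without cloud: g' = 0.5588, ΔT' = 3.5/(1−0.5588) = 7.9329 °C.
Change = 7.9329 − 12.4467 = -4.51 °C.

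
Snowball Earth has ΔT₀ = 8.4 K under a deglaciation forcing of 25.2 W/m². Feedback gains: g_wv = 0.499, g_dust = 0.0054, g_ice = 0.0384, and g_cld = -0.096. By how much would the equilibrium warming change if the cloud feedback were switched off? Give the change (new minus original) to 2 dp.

Original: g = 0.4468, ΔT = 8.4/(1−0.4468) = 15.1844 K.
Without cloud: g' = 0.5428, ΔT' = 8.4/(1−0.5428) = 18.3727 K.
Change = 18.3727 − 15.1844 = 3.19 K.

3.19 K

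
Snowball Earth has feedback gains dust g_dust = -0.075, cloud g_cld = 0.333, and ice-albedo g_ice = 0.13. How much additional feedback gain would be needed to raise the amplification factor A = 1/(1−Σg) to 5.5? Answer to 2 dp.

Current total gain = 0.388.
Target gain for A = 5.5: g* = 1 − 1/5.5 = 0.8182.
Additional gain needed = 0.8182 − 0.388 = 0.43.

0.43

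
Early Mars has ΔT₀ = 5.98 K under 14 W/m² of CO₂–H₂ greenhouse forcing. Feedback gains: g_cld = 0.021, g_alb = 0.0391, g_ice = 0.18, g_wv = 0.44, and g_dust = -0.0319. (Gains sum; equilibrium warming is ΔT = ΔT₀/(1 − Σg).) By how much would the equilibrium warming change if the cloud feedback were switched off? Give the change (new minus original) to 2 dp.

Original: g = 0.6482, ΔT = 5.98/(1−0.6482) = 16.9983 K.
Without cloud: g' = 0.6272, ΔT' = 5.98/(1−0.6272) = 16.0408 K.
Change = 16.0408 − 16.9983 = -0.96 K.

-0.96 K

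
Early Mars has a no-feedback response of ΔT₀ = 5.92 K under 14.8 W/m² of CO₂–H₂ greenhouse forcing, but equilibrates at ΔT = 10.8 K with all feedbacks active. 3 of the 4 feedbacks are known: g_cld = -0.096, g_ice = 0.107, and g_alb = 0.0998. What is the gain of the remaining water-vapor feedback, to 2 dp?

0.34

Amplification A = ΔT/ΔT₀ = 10.8/5.92 = 1.824.
Total gain g = 1 − 1/A = 1 − 1/1.824 = 0.4518.
Known gains sum to -0.096 + 0.107 + 0.0998 = 0.1108.
g_wv = 0.4518 − 0.1108 = 0.34.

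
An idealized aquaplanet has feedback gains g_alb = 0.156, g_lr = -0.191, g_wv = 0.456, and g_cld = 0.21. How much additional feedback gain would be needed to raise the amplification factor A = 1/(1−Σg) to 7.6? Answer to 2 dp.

Current total gain = 0.631.
Target gain for A = 7.6: g* = 1 − 1/7.6 = 0.8684.
Additional gain needed = 0.8684 − 0.631 = 0.24.

0.24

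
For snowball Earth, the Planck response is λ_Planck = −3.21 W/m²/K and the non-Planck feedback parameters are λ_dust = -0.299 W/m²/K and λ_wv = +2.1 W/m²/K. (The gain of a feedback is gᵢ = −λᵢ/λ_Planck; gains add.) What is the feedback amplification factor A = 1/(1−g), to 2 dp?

Convert to gains: g_dust = -0.299/3.21 = -0.09315; g_wv = 2.1/3.21 = 0.6542.
Total gain g = 0.56105.
A = 1/(1 − 0.56105) = 2.28.

2.28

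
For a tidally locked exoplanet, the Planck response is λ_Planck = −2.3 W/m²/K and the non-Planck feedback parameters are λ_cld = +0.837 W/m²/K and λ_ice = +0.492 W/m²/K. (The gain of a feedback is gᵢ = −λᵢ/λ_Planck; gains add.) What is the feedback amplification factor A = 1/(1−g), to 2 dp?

Convert to gains: g_cld = 0.837/2.3 = 0.3639; g_ice = 0.492/2.3 = 0.2139.
Total gain g = 0.5778.
A = 1/(1 − 0.5778) = 2.37.

2.37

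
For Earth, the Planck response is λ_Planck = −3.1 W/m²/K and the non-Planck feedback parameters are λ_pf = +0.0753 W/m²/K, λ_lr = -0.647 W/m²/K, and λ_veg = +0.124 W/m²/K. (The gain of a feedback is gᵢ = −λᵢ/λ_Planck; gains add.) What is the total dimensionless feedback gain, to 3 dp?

Convert to gains: g_pf = 0.0753/3.1 = 0.02429; g_lr = -0.647/3.1 = -0.2087; g_veg = 0.124/3.1 = 0.04.
Total gain g = -0.14441.

-0.144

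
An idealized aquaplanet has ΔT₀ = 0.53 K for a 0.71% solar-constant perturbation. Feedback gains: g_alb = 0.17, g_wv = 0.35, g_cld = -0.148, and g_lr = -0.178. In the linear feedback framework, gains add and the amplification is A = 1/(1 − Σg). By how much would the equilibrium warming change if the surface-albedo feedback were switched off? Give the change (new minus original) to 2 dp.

-0.11 K

Original: g = 0.194, ΔT = 0.53/(1−0.194) = 0.6576 K.
Without surface-albedo: g' = 0.024, ΔT' = 0.53/(1−0.024) = 0.5430 K.
Change = 0.5430 − 0.6576 = -0.11 K.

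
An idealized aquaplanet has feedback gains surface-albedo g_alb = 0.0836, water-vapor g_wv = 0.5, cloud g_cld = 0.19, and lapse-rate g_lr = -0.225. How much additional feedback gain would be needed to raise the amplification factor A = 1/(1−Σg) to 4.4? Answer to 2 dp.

0.22

Current total gain = 0.5486.
Target gain for A = 4.4: g* = 1 − 1/4.4 = 0.7727.
Additional gain needed = 0.7727 − 0.5486 = 0.22.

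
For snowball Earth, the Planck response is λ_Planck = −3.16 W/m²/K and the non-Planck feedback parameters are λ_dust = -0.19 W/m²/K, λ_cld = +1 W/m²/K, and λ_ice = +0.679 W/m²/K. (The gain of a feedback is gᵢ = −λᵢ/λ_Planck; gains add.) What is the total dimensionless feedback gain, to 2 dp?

0.47

Convert to gains: g_dust = -0.19/3.16 = -0.06013; g_cld = 1/3.16 = 0.3165; g_ice = 0.679/3.16 = 0.2149.
Total gain g = 0.47127.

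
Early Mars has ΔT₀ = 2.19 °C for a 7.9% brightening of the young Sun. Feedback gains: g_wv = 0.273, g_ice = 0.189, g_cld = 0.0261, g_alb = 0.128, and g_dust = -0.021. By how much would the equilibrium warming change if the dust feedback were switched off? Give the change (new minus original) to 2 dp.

Original: g = 0.5951, ΔT = 2.19/(1−0.5951) = 5.4087 °C.
Without dust: g' = 0.6161, ΔT' = 2.19/(1−0.6161) = 5.7046 °C.
Change = 5.7046 − 5.4087 = 0.30 °C.

0.30 °C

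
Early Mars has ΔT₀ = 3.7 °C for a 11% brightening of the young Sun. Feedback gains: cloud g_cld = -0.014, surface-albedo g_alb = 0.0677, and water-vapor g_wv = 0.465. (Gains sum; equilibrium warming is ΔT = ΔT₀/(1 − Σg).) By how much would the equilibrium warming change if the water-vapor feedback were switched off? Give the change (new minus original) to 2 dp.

-3.78 °C

Original: g = 0.5187, ΔT = 3.7/(1−0.5187) = 7.6875 °C.
Without water-vapor: g' = 0.0537, ΔT' = 3.7/(1−0.0537) = 3.9100 °C.
Change = 3.9100 − 7.6875 = -3.78 °C.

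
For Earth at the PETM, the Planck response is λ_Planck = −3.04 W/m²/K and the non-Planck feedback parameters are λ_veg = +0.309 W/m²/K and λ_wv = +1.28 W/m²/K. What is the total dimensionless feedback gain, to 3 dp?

Convert to gains: g_veg = 0.309/3.04 = 0.1016; g_wv = 1.28/3.04 = 0.4211.
Total gain g = 0.5227.

0.523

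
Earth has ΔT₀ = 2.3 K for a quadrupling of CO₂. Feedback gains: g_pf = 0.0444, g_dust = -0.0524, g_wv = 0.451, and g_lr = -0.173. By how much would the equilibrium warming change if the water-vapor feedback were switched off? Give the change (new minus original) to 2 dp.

-1.20 K

Original: g = 0.27, ΔT = 2.3/(1−0.27) = 3.1507 K.
Without water-vapor: g' = -0.181, ΔT' = 2.3/(1+0.181) = 1.9475 K.
Change = 1.9475 − 3.1507 = -1.20 K.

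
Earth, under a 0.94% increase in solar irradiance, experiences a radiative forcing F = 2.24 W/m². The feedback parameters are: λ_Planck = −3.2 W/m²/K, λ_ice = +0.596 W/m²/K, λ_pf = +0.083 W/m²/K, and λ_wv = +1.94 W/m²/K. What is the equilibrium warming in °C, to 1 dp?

3.9 °C

Net feedback parameter λ = (−3.2) + (+0.596) + (+0.083) + (+1.94) = -0.581 W/m²/K.
ΔT = −F/λ = −2.24/(-0.581) = 3.9 °C.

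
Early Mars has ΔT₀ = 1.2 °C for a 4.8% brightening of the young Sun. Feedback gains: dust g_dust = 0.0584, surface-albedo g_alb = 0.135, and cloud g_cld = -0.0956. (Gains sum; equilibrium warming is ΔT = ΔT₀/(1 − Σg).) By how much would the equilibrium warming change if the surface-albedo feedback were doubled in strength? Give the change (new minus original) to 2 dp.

0.23 °C

Original: g = 0.0978, ΔT = 1.2/(1−0.0978) = 1.3301 °C.
With doubled surface-albedo: g' = 0.2328, ΔT' = 1.2/(1−0.2328) = 1.5641 °C.
Change = 1.5641 − 1.3301 = 0.23 °C.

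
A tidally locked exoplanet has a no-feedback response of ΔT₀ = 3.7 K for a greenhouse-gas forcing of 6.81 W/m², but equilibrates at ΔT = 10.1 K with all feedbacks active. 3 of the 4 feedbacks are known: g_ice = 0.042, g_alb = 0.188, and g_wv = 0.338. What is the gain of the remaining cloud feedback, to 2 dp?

Amplification A = ΔT/ΔT₀ = 10.1/3.7 = 2.73.
Total gain g = 1 − 1/A = 1 − 1/2.73 = 0.6337.
Known gains sum to 0.042 + 0.188 + 0.338 = 0.568.
g_cld = 0.6337 − 0.568 = 0.07.

0.07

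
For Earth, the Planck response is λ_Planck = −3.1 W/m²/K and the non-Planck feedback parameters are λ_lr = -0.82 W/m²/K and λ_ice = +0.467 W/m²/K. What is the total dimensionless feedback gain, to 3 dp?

Convert to gains: g_lr = -0.82/3.1 = -0.2645; g_ice = 0.467/3.1 = 0.1506.
Total gain g = -0.1139.

-0.114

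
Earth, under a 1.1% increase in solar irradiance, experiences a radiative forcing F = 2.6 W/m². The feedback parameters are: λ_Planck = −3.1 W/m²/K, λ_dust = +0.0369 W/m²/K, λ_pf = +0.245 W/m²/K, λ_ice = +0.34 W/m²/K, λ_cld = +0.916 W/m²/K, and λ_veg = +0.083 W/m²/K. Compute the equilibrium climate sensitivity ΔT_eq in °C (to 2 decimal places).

Net feedback parameter λ = (−3.1) + (+0.0369) + (+0.245) + (+0.34) + (+0.916) + (+0.083) = -1.4791 W/m²/K.
ΔT = −F/λ = −2.6/(-1.4791) = 1.76 °C.

1.76 °C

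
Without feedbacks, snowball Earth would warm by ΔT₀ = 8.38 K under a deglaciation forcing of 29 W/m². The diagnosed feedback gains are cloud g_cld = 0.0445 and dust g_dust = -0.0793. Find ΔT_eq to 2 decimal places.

Total gain g = 0.0445 − 0.0793 = -0.0348.
Amplification A = 1/(1 + 0.0348) = 0.9664.
ΔT = 8.38 × 0.9664 = 8.10 K.

8.10 K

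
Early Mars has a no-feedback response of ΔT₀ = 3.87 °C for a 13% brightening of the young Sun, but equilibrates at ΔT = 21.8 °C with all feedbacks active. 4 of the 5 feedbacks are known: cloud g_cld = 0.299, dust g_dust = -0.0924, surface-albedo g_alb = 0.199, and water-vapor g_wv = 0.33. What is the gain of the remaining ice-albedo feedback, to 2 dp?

Amplification A = ΔT/ΔT₀ = 21.8/3.87 = 5.633.
Total gain g = 1 − 1/A = 1 − 1/5.633 = 0.8225.
Known gains sum to 0.299 − 0.0924 + 0.199 + 0.33 = 0.7356.
g_ice = 0.8225 − 0.7356 = 0.09.

0.09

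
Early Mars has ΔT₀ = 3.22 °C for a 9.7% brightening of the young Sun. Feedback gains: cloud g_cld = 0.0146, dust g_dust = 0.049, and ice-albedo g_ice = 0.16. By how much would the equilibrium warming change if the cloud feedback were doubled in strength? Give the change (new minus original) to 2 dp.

0.08 °C

Original: g = 0.2236, ΔT = 3.22/(1−0.2236) = 4.1473 °C.
With doubled cloud: g' = 0.2382, ΔT' = 3.22/(1−0.2382) = 4.2268 °C.
Change = 4.2268 − 4.1473 = 0.08 °C.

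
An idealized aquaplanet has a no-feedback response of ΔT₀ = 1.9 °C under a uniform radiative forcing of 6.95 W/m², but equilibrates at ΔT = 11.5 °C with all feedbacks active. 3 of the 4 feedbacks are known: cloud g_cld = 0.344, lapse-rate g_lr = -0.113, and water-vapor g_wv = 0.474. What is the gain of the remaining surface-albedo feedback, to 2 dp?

Amplification A = ΔT/ΔT₀ = 11.5/1.9 = 6.053.
Total gain g = 1 − 1/A = 1 − 1/6.053 = 0.8348.
Known gains sum to 0.344 − 0.113 + 0.474 = 0.705.
g_alb = 0.8348 − 0.705 = 0.13.

0.13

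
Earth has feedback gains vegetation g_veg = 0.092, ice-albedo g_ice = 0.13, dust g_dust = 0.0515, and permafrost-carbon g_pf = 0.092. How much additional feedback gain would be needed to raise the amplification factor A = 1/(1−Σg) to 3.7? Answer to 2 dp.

0.36

Current total gain = 0.3655.
Target gain for A = 3.7: g* = 1 − 1/3.7 = 0.7297.
Additional gain needed = 0.7297 − 0.3655 = 0.36.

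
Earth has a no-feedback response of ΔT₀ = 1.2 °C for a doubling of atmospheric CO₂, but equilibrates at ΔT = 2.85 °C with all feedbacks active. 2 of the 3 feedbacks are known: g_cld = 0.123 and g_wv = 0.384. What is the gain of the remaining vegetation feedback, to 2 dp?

0.07

Amplification A = ΔT/ΔT₀ = 2.85/1.2 = 2.375.
Total gain g = 1 − 1/A = 1 − 1/2.375 = 0.5789.
Known gains sum to 0.123 + 0.384 = 0.507.
g_veg = 0.5789 − 0.507 = 0.07.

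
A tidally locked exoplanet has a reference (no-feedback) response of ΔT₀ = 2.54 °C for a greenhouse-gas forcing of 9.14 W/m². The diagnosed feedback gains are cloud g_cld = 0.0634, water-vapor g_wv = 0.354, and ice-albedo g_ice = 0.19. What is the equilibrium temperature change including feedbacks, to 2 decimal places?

6.47 °C

Total gain g = 0.0634 + 0.354 + 0.19 = 0.6074.
Amplification A = 1/(1 − 0.6074) = 2.547.
ΔT = 2.54 × 2.547 = 6.47 °C.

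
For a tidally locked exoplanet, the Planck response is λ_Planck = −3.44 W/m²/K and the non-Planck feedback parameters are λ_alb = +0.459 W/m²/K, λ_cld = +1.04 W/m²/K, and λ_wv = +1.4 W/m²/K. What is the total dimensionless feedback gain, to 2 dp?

Convert to gains: g_alb = 0.459/3.44 = 0.1334; g_cld = 1.04/3.44 = 0.3023; g_wv = 1.4/3.44 = 0.407.
Total gain g = 0.8427.

0.84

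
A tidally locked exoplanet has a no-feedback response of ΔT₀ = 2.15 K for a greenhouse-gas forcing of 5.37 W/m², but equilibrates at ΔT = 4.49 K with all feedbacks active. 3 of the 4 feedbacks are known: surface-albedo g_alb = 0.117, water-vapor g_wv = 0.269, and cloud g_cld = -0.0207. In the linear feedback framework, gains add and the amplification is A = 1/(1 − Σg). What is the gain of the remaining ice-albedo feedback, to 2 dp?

Amplification A = ΔT/ΔT₀ = 4.49/2.15 = 2.088.
Total gain g = 1 − 1/A = 1 − 1/2.088 = 0.5211.
Known gains sum to 0.117 + 0.269 − 0.0207 = 0.3653.
g_ice = 0.5211 − 0.3653 = 0.16.

0.16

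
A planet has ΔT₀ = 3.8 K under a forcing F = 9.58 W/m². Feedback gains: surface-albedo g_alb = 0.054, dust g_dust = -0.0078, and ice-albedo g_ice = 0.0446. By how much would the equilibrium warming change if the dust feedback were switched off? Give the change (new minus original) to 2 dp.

0.04 K

Original: g = 0.0908, ΔT = 3.8/(1−0.0908) = 4.1795 K.
Without dust: g' = 0.0986, ΔT' = 3.8/(1−0.0986) = 4.2157 K.
Change = 4.2157 − 4.1795 = 0.04 K.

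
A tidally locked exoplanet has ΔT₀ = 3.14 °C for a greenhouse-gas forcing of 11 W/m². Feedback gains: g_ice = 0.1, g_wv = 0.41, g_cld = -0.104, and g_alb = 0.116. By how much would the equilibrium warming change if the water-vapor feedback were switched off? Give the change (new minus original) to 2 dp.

Original: g = 0.522, ΔT = 3.14/(1−0.522) = 6.5690 °C.
Without water-vapor: g' = 0.112, ΔT' = 3.14/(1−0.112) = 3.5360 °C.
Change = 3.5360 − 6.5690 = -3.03 °C.

-3.03 °C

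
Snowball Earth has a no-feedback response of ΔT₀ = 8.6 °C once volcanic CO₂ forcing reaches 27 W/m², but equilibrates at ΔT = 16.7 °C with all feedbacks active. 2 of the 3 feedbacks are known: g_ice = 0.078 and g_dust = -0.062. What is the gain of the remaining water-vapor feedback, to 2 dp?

Amplification A = ΔT/ΔT₀ = 16.7/8.6 = 1.942.
Total gain g = 1 − 1/A = 1 − 1/1.942 = 0.4851.
Known gains sum to 0.078 − 0.062 = 0.016.
g_wv = 0.4851 − 0.016 = 0.47.

0.47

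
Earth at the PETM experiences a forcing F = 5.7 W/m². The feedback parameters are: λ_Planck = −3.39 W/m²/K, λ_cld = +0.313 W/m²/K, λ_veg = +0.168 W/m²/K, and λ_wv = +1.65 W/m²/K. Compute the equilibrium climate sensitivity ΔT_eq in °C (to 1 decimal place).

4.5 °C

Net feedback parameter λ = (−3.39) + (+0.313) + (+0.168) + (+1.65) = -1.259 W/m²/K.
ΔT = −F/λ = −5.7/(-1.259) = 4.5 °C.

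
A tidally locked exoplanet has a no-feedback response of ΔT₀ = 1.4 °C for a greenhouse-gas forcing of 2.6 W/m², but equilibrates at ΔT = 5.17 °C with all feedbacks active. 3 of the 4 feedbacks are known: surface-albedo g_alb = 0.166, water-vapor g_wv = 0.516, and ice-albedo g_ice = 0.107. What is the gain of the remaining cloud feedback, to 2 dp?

Amplification A = ΔT/ΔT₀ = 5.17/1.4 = 3.693.
Total gain g = 1 − 1/A = 1 − 1/3.693 = 0.7292.
Known gains sum to 0.166 + 0.516 + 0.107 = 0.789.
g_cld = 0.7292 − 0.789 = -0.06.

-0.06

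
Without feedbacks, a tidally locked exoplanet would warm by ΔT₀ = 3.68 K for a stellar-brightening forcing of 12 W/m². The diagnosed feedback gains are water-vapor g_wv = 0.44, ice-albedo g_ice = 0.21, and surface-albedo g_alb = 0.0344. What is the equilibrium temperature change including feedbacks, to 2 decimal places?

Total gain g = 0.44 + 0.21 + 0.0344 = 0.6844.
Amplification A = 1/(1 − 0.6844) = 3.169.
ΔT = 3.68 × 3.169 = 11.66 K.

11.66 K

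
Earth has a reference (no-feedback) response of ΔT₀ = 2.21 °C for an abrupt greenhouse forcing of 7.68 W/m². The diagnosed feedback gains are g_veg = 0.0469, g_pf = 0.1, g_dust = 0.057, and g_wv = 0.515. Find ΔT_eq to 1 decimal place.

7.9 °C

Total gain g = 0.0469 + 0.1 + 0.057 + 0.515 = 0.7189.
Amplification A = 1/(1 − 0.7189) = 3.557.
ΔT = 2.21 × 3.557 = 7.9 °C.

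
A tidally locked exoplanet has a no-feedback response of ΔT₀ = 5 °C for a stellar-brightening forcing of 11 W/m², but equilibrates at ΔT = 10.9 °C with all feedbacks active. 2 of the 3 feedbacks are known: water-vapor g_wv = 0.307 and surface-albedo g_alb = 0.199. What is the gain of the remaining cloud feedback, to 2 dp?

Amplification A = ΔT/ΔT₀ = 10.9/5 = 2.18.
Total gain g = 1 − 1/A = 1 − 1/2.18 = 0.5413.
Known gains sum to 0.307 + 0.199 = 0.506.
g_cld = 0.5413 − 0.506 = 0.04.

0.04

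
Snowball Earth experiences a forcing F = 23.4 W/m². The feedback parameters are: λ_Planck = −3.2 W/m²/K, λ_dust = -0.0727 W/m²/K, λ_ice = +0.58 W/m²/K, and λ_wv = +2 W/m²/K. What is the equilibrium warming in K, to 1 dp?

33.8 K

Net feedback parameter λ = (−3.2) + (-0.0727) + (+0.58) + (+2) = -0.6927 W/m²/K.
ΔT = −F/λ = −23.4/(-0.6927) = 33.8 K.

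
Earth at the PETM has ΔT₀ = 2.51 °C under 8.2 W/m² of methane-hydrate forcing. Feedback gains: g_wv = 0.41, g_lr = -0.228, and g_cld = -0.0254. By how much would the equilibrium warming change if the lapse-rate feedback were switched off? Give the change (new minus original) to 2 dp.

1.10 °C

Original: g = 0.1566, ΔT = 2.51/(1−0.1566) = 2.9760 °C.
Without lapse-rate: g' = 0.3846, ΔT' = 2.51/(1−0.3846) = 4.0786 °C.
Change = 4.0786 − 2.9760 = 1.10 °C.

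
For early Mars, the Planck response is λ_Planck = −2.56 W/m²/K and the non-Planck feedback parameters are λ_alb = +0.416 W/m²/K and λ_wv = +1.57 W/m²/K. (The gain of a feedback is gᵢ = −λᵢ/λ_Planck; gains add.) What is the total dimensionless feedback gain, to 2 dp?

0.78

Convert to gains: g_alb = 0.416/2.56 = 0.1625; g_wv = 1.57/2.56 = 0.6133.
Total gain g = 0.7758.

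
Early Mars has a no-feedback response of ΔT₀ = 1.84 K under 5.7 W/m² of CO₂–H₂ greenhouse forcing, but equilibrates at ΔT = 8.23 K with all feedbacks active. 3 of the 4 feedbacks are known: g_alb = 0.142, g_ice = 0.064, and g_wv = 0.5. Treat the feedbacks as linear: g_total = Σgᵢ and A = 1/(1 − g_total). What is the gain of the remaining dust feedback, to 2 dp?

0.07

Amplification A = ΔT/ΔT₀ = 8.23/1.84 = 4.473.
Total gain g = 1 − 1/A = 1 − 1/4.473 = 0.7764.
Known gains sum to 0.142 + 0.064 + 0.5 = 0.706.
g_dust = 0.7764 − 0.706 = 0.07.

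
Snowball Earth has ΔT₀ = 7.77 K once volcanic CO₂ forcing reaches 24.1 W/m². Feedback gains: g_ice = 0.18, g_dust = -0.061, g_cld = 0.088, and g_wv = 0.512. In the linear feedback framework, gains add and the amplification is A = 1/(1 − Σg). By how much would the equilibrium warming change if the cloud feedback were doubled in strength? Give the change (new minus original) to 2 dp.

12.61 K

Original: g = 0.719, ΔT = 7.77/(1−0.719) = 27.6512 K.
With doubled cloud: g' = 0.807, ΔT' = 7.77/(1−0.807) = 40.2591 K.
Change = 40.2591 − 27.6512 = 12.61 K.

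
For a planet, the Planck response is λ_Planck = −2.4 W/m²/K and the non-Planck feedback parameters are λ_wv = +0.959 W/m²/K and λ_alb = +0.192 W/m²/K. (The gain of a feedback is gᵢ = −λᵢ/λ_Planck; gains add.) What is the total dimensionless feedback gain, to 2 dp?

Convert to gains: g_wv = 0.959/2.4 = 0.3996; g_alb = 0.192/2.4 = 0.08.
Total gain g = 0.4796.

0.48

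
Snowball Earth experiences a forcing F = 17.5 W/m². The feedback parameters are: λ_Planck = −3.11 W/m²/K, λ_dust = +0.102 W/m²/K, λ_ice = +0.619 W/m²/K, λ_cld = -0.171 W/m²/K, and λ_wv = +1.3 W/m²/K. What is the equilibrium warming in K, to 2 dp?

13.89 K

Net feedback parameter λ = (−3.11) + (+0.102) + (+0.619) + (-0.171) + (+1.3) = -1.26 W/m²/K.
ΔT = −F/λ = −17.5/(-1.26) = 13.89 K.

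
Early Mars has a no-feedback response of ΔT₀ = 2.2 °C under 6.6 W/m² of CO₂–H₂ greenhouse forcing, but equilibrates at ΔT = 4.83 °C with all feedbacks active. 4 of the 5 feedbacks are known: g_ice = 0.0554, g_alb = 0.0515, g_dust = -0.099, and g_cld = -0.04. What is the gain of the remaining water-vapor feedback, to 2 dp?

Amplification A = ΔT/ΔT₀ = 4.83/2.2 = 2.195.
Total gain g = 1 − 1/A = 1 − 1/2.195 = 0.5444.
Known gains sum to 0.0554 + 0.0515 − 0.099 − 0.04 = -0.0321.
g_wv = 0.5444 + 0.0321 = 0.58.

0.58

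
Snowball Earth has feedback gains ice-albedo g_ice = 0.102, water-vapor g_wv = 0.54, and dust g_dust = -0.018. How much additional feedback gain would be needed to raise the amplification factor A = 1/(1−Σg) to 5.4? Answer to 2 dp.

Current total gain = 0.624.
Target gain for A = 5.4: g* = 1 − 1/5.4 = 0.8148.
Additional gain needed = 0.8148 − 0.624 = 0.19.

0.19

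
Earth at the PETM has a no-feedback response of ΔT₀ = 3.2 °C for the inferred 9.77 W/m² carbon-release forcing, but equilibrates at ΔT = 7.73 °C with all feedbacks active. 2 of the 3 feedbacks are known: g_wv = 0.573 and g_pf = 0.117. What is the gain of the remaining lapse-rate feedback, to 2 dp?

-0.10

Amplification A = ΔT/ΔT₀ = 7.73/3.2 = 2.416.
Total gain g = 1 − 1/A = 1 − 1/2.416 = 0.5861.
Known gains sum to 0.573 + 0.117 = 0.69.
g_lr = 0.5861 − 0.69 = -0.10.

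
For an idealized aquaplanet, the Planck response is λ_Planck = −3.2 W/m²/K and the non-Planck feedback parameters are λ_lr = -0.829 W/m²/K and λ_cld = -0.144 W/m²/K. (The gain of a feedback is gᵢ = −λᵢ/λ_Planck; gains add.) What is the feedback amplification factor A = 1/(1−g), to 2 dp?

Convert to gains: g_lr = -0.829/3.2 = -0.2591; g_cld = -0.144/3.2 = -0.045.
Total gain g = -0.3041.
A = 1/(1 + 0.3041) = 0.77.

0.77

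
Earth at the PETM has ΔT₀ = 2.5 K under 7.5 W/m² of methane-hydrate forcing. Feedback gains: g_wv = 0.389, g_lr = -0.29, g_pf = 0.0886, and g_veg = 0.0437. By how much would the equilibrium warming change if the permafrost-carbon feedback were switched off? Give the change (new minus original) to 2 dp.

-0.34 K

Original: g = 0.2313, ΔT = 2.5/(1−0.2313) = 3.2522 K.
Without permafrost-carbon: g' = 0.1427, ΔT' = 2.5/(1−0.1427) = 2.9161 K.
Change = 2.9161 − 3.2522 = -0.34 K.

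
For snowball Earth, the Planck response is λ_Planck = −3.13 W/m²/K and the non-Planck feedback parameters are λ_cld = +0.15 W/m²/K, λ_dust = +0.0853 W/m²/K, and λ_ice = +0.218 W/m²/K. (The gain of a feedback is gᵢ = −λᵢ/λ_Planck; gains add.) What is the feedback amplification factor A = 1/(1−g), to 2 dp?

Convert to gains: g_cld = 0.15/3.13 = 0.04792; g_dust = 0.0853/3.13 = 0.02725; g_ice = 0.218/3.13 = 0.06965.
Total gain g = 0.14482.
A = 1/(1 − 0.14482) = 1.17.

1.17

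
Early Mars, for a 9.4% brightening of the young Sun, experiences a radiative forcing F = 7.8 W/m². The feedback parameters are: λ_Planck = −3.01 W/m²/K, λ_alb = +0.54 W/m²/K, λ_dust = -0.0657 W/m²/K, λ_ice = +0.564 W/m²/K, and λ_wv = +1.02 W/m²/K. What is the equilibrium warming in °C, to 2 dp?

8.20 °C

Net feedback parameter λ = (−3.01) + (+0.54) + (-0.0657) + (+0.564) + (+1.02) = -0.9517 W/m²/K.
ΔT = −F/λ = −7.8/(-0.9517) = 8.20 °C.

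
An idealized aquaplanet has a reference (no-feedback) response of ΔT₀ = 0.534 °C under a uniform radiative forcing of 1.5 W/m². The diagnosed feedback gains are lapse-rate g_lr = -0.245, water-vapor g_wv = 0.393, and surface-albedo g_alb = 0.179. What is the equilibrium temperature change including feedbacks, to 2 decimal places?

0.79 °C

Total gain g = -0.245 + 0.393 + 0.179 = 0.327.
Amplification A = 1/(1 − 0.327) = 1.486.
ΔT = 0.534 × 1.486 = 0.79 °C.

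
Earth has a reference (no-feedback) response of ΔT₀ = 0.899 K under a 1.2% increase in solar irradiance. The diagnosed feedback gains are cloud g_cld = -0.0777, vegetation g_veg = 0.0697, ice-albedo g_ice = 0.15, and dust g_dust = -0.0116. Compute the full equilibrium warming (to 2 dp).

1.03 K

Total gain g = -0.0777 + 0.0697 + 0.15 − 0.0116 = 0.1304.
Amplification A = 1/(1 − 0.1304) = 1.15.
ΔT = 0.899 × 1.15 = 1.03 K.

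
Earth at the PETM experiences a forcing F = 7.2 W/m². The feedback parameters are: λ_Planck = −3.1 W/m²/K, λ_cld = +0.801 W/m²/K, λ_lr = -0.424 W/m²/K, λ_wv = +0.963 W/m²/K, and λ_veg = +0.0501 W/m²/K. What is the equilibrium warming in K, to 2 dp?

Net feedback parameter λ = (−3.1) + (+0.801) + (-0.424) + (+0.963) + (+0.0501) = -1.7099 W/m²/K.
ΔT = −F/λ = −7.2/(-1.7099) = 4.21 K.

4.21 K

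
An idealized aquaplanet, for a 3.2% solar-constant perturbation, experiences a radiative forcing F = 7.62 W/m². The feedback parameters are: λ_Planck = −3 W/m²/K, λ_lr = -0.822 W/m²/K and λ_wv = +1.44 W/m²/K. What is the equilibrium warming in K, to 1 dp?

3.2 K

Net feedback parameter λ = (−3) + (-0.822) + (+1.44) = -2.382 W/m²/K.
ΔT = −F/λ = −7.62/(-2.382) = 3.2 K.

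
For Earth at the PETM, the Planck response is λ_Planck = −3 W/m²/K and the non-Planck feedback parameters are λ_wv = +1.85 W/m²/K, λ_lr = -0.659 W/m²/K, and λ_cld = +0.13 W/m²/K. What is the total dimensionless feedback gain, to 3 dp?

0.440

Convert to gains: g_wv = 1.85/3 = 0.6167; g_lr = -0.659/3 = -0.2197; g_cld = 0.13/3 = 0.04333.
Total gain g = 0.44033.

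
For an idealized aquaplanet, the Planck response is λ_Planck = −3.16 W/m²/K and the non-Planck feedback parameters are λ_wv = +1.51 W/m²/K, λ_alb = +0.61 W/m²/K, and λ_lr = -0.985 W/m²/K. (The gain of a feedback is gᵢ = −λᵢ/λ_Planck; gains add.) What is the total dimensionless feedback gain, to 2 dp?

Convert to gains: g_wv = 1.51/3.16 = 0.4778; g_alb = 0.61/3.16 = 0.193; g_lr = -0.985/3.16 = -0.3117.
Total gain g = 0.3591.

0.36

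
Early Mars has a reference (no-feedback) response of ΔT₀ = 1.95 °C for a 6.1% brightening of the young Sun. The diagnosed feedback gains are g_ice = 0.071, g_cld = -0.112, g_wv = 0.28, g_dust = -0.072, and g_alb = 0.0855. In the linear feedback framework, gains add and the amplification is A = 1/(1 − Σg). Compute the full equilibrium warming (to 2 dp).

2.61 °C

Total gain g = 0.071 − 0.112 + 0.28 − 0.072 + 0.0855 = 0.2525.
Amplification A = 1/(1 − 0.2525) = 1.338.
ΔT = 1.95 × 1.338 = 2.61 °C.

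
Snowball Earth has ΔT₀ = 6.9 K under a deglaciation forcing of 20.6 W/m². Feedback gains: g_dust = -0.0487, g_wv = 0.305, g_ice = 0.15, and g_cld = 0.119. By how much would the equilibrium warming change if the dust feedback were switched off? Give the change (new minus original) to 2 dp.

Original: g = 0.5253, ΔT = 6.9/(1−0.5253) = 14.5355 K.
Without dust: g' = 0.574, ΔT' = 6.9/(1−0.574) = 16.1972 K.
Change = 16.1972 − 14.5355 = 1.66 K.

1.66 K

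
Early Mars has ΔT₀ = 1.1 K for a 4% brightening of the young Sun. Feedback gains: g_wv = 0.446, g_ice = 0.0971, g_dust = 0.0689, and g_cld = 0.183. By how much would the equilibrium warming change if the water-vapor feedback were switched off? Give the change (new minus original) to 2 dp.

-3.68 K

Original: g = 0.795, ΔT = 1.1/(1−0.795) = 5.3659 K.
Without water-vapor: g' = 0.349, ΔT' = 1.1/(1−0.349) = 1.6897 K.
Change = 1.6897 − 5.3659 = -3.68 K.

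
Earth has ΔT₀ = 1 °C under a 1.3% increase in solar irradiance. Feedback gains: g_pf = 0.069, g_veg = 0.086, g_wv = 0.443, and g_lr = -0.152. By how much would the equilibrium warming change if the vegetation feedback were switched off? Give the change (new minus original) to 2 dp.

Original: g = 0.446, ΔT = 1/(1−0.446) = 1.8051 °C.
Without vegetation: g' = 0.36, ΔT' = 1/(1−0.36) = 1.5625 °C.
Change = 1.5625 − 1.8051 = -0.24 °C.

-0.24 °C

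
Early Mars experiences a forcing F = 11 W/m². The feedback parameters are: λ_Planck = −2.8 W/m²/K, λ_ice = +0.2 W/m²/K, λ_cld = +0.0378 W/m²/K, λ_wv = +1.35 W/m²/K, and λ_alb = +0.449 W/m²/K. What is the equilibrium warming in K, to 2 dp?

Net feedback parameter λ = (−2.8) + (+0.2) + (+0.0378) + (+1.35) + (+0.449) = -0.7632 W/m²/K.
ΔT = −F/λ = −11/(-0.7632) = 14.41 K.

14.41 K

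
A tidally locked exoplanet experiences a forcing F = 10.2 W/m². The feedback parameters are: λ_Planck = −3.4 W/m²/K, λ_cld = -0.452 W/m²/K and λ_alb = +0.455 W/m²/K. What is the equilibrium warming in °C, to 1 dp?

3.0 °C

Net feedback parameter λ = (−3.4) + (-0.452) + (+0.455) = -3.397 W/m²/K.
ΔT = −F/λ = −10.2/(-3.397) = 3.0 °C.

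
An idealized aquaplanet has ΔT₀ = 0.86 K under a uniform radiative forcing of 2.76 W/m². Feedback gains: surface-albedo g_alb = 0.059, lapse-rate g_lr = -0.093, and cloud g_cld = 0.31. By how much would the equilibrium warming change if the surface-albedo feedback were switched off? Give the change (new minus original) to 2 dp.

-0.09 K

Original: g = 0.276, ΔT = 0.86/(1−0.276) = 1.1878 K.
Without surface-albedo: g' = 0.217, ΔT' = 0.86/(1−0.217) = 1.0983 K.
Change = 1.0983 − 1.1878 = -0.09 K.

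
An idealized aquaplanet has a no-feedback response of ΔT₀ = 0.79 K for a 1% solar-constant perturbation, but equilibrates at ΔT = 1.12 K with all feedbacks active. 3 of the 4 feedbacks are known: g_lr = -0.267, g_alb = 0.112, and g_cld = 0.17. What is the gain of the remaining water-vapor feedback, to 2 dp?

Amplification A = ΔT/ΔT₀ = 1.12/0.79 = 1.418.
Total gain g = 1 − 1/A = 1 − 1/1.418 = 0.2948.
Known gains sum to -0.267 + 0.112 + 0.17 = 0.015.
g_wv = 0.2948 − 0.015 = 0.28.

0.28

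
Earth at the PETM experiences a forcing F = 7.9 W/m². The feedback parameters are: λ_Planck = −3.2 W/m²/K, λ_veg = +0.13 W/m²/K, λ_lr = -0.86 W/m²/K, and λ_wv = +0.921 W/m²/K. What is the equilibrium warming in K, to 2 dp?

Net feedback parameter λ = (−3.2) + (+0.13) + (-0.86) + (+0.921) = -3.009 W/m²/K.
ΔT = −F/λ = −7.9/(-3.009) = 2.63 K.

2.63 K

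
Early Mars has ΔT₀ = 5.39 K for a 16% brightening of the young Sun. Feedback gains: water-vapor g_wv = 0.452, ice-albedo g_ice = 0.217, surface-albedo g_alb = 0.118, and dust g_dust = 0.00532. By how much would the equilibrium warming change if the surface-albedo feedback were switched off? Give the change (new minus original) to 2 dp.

-9.40 K

Original: g = 0.79232, ΔT = 5.39/(1−0.79232) = 25.9534 K.
Without surface-albedo: g' = 0.67432, ΔT' = 5.39/(1−0.67432) = 16.5500 K.
Change = 16.5500 − 25.9534 = -9.40 K.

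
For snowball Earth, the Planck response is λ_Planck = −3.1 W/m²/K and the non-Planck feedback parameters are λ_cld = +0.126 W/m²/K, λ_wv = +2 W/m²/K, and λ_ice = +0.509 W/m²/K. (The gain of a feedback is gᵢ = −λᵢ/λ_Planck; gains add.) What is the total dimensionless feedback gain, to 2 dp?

0.85

Convert to gains: g_cld = 0.126/3.1 = 0.04065; g_wv = 2/3.1 = 0.6452; g_ice = 0.509/3.1 = 0.1642.
Total gain g = 0.85005.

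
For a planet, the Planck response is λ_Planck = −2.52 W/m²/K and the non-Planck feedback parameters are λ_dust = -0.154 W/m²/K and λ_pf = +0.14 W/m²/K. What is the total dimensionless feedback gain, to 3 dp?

-0.006

Convert to gains: g_dust = -0.154/2.52 = -0.06111; g_pf = 0.14/2.52 = 0.05556.
Total gain g = -0.00555.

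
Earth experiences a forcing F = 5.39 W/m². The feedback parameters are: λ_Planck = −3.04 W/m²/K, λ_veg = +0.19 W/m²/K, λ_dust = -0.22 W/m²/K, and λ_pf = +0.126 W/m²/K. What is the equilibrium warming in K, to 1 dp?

Net feedback parameter λ = (−3.04) + (+0.19) + (-0.22) + (+0.126) = -2.944 W/m²/K.
ΔT = −F/λ = −5.39/(-2.944) = 1.8 K.

1.8 K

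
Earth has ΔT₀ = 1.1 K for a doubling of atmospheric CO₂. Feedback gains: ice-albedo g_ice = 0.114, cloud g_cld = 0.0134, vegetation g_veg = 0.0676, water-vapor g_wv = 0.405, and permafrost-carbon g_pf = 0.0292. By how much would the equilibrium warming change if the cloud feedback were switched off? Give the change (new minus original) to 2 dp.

Original: g = 0.6292, ΔT = 1.1/(1−0.6292) = 2.9666 K.
Without cloud: g' = 0.6158, ΔT' = 1.1/(1−0.6158) = 2.8631 K.
Change = 2.8631 − 2.9666 = -0.10 K.

-0.10 K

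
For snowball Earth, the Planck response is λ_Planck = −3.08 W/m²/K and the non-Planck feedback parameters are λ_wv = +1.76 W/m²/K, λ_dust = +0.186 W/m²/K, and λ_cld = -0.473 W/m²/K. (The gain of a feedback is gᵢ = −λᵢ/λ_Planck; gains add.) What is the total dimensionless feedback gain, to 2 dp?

Convert to gains: g_wv = 1.76/3.08 = 0.5714; g_dust = 0.186/3.08 = 0.06039; g_cld = -0.473/3.08 = -0.1536.
Total gain g = 0.47819.

0.48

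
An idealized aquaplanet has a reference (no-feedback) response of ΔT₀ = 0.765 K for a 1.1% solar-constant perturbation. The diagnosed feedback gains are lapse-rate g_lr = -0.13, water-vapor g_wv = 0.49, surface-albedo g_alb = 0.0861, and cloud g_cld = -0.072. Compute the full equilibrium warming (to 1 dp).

Total gain g = -0.13 + 0.49 + 0.0861 − 0.072 = 0.3741.
Amplification A = 1/(1 − 0.3741) = 1.598.
ΔT = 0.765 × 1.598 = 1.2 K.

1.2 K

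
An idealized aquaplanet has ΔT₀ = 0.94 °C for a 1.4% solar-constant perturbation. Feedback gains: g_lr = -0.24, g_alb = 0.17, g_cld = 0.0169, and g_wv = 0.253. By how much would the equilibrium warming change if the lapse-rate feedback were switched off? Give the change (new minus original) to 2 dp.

Original: g = 0.1999, ΔT = 0.94/(1−0.1999) = 1.1749 °C.
Without lapse-rate: g' = 0.4399, ΔT' = 0.94/(1−0.4399) = 1.6783 °C.
Change = 1.6783 − 1.1749 = 0.50 °C.

0.50 °C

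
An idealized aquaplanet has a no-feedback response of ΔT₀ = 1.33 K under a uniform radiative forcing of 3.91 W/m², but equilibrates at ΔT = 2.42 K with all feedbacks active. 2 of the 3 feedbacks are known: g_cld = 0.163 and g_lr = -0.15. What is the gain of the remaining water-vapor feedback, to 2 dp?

0.44

Amplification A = ΔT/ΔT₀ = 2.42/1.33 = 1.82.
Total gain g = 1 − 1/A = 1 − 1/1.82 = 0.4505.
Known gains sum to 0.163 − 0.15 = 0.013.
g_wv = 0.4505 − 0.013 = 0.44.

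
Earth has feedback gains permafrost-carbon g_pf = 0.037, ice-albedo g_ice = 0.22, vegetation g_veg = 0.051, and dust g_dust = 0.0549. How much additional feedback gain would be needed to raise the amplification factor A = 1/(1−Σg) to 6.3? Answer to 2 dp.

Current total gain = 0.3629.
Target gain for A = 6.3: g* = 1 − 1/6.3 = 0.8413.
Additional gain needed = 0.8413 − 0.3629 = 0.48.

0.48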